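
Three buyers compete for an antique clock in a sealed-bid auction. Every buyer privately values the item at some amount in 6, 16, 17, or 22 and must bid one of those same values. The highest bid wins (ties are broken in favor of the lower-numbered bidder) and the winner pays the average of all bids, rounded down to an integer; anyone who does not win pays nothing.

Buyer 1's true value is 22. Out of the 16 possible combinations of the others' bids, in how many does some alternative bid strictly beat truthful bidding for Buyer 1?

9

Others bid (6, 6): truth gives 11; bid 6 gives 16 > 11. Violating.
Others bid (6, 16): truth gives 8; bid 16 gives 10 > 8. Violating.
Others bid (6, 17): truth gives 7; bid 17 gives 9 > 7. Violating.
Others bid (16, 6): truth gives 8; bid 16 gives 10 > 8. Violating.
Others bid (6, 22): truth gives 6; no alternative beats it.
Others bid (16, 22): truth gives 2; no alternative beats it.
(Checking all 16 profiles: 9 have a profitable deviation, 7 do not.)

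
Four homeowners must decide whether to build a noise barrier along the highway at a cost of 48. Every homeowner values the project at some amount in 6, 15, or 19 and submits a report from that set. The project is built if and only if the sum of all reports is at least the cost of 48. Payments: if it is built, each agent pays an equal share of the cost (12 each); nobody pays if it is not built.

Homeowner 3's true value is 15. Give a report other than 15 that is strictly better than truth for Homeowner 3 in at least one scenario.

Suppose Homeowner 1 reports 6, Homeowner 2 reports 6 and Homeowner 4 reports 19.
Report 15: project not built, utility 0.
Report 19: project built, pays 12, utility 15 - 12 = 3.
So reporting 19 beats truth here (3 > 0).

19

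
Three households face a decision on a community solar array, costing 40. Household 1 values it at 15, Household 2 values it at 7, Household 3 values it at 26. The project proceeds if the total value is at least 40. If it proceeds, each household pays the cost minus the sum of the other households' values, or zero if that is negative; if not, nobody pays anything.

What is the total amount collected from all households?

25

Total value 48 ≥ cost 40, so it is built.
Household 1: others sum to 33; max(0, 40 - 33) = 7.
Household 2: others sum to 41; max(0, 40 - 41) = 0.
Household 3: others sum to 22; max(0, 40 - 22) = 18.
Total collected = 7 + 0 + 18 = 25.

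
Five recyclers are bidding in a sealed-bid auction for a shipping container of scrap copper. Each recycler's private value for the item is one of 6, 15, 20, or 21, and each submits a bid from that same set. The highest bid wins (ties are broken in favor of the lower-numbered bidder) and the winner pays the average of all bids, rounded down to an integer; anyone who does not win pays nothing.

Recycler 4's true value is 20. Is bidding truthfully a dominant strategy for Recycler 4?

Consider the case where Recycler 1 bids 6, Recycler 2 bids 6, Recycler 3 bids 6 and Recycler 5 bids 6.
Truthful bid 20: wins, pays 8, utility 20 - 8 = 12.
Bid 15 instead: wins, pays 7, utility 20 - 7 = 13.
Since 13 > 12, bidding 15 is strictly better here, so truthful bidding is not dominant.

No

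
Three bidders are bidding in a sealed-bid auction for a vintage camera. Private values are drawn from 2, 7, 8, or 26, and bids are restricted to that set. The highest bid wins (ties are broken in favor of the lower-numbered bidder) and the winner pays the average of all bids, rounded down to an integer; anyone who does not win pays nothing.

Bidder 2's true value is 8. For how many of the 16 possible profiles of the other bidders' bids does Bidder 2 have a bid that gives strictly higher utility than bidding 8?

1

Others bid (2, 2): truth gives 4; bid 7 gives 5 > 4. Violating.
Others bid (2, 7): truth gives 3; no alternative beats it.
Others bid (2, 8): truth gives 2; no alternative beats it.
(Checking all 16 profiles: 1 has a profitable deviation, 15 do not.)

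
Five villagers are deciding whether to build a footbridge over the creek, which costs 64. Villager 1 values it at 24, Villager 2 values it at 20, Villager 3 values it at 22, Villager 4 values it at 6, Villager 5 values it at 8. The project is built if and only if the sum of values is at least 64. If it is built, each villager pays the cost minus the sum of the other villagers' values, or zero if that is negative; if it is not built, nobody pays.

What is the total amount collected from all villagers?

18

Total value 80 ≥ cost 64, so it is built.
Villager 1: others sum to 56; max(0, 64 - 56) = 8.
Villager 2: others sum to 60; max(0, 64 - 60) = 4.
Villager 3: others sum to 58; max(0, 64 - 58) = 6.
Villager 4: others sum to 74; max(0, 64 - 74) = 0.
Villager 5: others sum to 72; max(0, 64 - 72) = 0.
Total collected = 8 + 4 + 6 + 0 + 0 = 18.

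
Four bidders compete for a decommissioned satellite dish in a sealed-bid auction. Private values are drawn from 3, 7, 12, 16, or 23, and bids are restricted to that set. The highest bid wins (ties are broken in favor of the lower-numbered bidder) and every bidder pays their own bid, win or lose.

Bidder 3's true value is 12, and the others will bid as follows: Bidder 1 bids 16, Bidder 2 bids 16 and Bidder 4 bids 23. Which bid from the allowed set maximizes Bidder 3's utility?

Bid 3: loses but pays 3, utility -3.
Bid 7: loses but pays 7, utility -7.
Bid 12: loses but pays 12, utility -12.
Bid 16: loses but pays 16, utility -16.
Bid 23: wins, pays 23, utility 12 - 23 = -11.
The best choice is 3 with utility -3.

3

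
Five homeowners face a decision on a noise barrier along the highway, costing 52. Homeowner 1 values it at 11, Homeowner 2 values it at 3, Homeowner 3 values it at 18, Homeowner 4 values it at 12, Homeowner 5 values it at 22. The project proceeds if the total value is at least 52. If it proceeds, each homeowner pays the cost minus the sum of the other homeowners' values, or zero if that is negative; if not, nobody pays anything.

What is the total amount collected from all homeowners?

Total value 66 ≥ cost 52, so it is built.
Homeowner 1: others sum to 55; max(0, 52 - 55) = 0.
Homeowner 2: others sum to 63; max(0, 52 - 63) = 0.
Homeowner 3: others sum to 48; max(0, 52 - 48) = 4.
Homeowner 4: others sum to 54; max(0, 52 - 54) = 0.
Homeowner 5: others sum to 44; max(0, 52 - 44) = 8.
Total collected = 0 + 0 + 4 + 0 + 8 = 12.

12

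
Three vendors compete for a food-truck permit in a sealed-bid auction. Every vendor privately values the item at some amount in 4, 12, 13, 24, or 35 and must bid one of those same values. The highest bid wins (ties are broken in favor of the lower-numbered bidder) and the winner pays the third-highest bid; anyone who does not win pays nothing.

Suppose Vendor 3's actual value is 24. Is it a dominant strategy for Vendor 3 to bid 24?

No

Consider the case where Vendor 1 bids 4 and Vendor 2 bids 24.
Truthful bid 24: loses, pays 0, utility 0.
Bid 35 instead: wins, pays 4, utility 24 - 4 = 20.
Since 20 > 0, bidding 35 is strictly better here, so truthful bidding is not dominant.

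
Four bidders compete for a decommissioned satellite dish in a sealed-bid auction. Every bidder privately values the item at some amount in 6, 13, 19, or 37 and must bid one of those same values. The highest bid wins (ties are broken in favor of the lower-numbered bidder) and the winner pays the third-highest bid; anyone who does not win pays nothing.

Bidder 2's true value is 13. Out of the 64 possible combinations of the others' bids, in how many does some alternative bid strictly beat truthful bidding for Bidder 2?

Others bid (6, 6, 19): truth gives 0; bid 19 gives 7 > 0. Violating.
Others bid (6, 6, 37): truth gives 0; bid 37 gives 7 > 0. Violating.
Others bid (6, 19, 6): truth gives 0; bid 19 gives 7 > 0. Violating.
Others bid (6, 37, 6): truth gives 0; bid 37 gives 7 > 0. Violating.
Others bid (6, 6, 6): truth gives 7; no alternative beats it.
Others bid (6, 6, 13): truth gives 7; no alternative beats it.
(Checking all 64 profiles: 6 have a profitable deviation, 58 do not.)

6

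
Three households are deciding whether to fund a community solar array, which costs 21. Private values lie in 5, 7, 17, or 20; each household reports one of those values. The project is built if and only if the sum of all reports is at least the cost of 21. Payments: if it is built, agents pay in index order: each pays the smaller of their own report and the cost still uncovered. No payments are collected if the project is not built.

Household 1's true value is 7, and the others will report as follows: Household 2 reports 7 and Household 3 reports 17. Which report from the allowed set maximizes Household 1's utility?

Report 5: project built, pays 5, utility 7 - 5 = 2.
Report 7: project built, pays 7, utility 7 - 7 = 0.
Report 17: project built, pays 17, utility 7 - 17 = -10.
Report 20: project built, pays 20, utility 7 - 20 = -13.
The best choice is 5 with utility 2.

5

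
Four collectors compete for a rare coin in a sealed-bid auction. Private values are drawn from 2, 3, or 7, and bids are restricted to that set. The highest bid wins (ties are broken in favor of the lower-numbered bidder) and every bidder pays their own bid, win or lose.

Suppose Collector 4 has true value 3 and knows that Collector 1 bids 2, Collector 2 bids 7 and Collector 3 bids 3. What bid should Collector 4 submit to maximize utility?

Bid 2: loses but pays 2, utility -2.
Bid 3: loses but pays 3, utility -3.
Bid 7: loses but pays 7, utility -7.
The best choice is 2 with utility -2.

2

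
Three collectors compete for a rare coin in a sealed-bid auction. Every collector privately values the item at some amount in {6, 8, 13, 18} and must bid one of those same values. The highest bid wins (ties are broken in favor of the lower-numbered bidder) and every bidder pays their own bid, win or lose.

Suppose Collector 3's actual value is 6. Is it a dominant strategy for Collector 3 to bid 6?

No

Consider the case where Collector 1 bids 6 and Collector 2 bids 6.
Truthful bid 6: loses but pays 6, utility -6.
Bid 8 instead: wins, pays 8, utility 6 - 8 = -2.
Since -2 > -6, bidding 8 is strictly better here, so truthful bidding is not dominant.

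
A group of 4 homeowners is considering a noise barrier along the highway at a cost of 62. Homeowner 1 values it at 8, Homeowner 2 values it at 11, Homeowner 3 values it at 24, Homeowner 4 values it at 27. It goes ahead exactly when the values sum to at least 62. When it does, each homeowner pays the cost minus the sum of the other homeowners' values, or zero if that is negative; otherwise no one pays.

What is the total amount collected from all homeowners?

38

Total value 70 ≥ cost 62, so it is built.
Homeowner 1: others sum to 62; max(0, 62 - 62) = 0.
Homeowner 2: others sum to 59; max(0, 62 - 59) = 3.
Homeowner 3: others sum to 46; max(0, 62 - 46) = 16.
Homeowner 4: others sum to 43; max(0, 62 - 43) = 19.
Total collected = 0 + 3 + 16 + 19 = 38.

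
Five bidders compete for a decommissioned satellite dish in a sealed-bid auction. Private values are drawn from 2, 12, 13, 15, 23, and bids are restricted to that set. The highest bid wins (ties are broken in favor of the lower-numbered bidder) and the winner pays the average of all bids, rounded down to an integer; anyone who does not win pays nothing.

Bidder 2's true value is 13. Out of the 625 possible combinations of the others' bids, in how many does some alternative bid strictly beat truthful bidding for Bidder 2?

Others bid (2, 2, 2, 15): truth gives 0; bid 15 gives 6 > 0. Violating.
Others bid (2, 2, 2, 23): truth gives 0; bid 23 gives 3 > 0. Violating.
Others bid (2, 2, 12, 15): truth gives 0; bid 15 gives 4 > 0. Violating.
Others bid (2, 2, 12, 23): truth gives 0; bid 23 gives 1 > 0. Violating.
Others bid (2, 2, 2, 2): truth gives 9; no alternative beats it.
Others bid (2, 2, 2, 12): truth gives 7; no alternative beats it.
(Checking all 625 profiles: 127 have a profitable deviation, 498 do not.)

127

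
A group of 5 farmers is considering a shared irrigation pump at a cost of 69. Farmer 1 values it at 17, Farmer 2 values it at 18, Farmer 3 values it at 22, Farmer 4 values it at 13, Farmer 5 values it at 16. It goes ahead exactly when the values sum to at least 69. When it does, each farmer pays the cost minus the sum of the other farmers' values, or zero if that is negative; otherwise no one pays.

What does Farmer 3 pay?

5

Total value 86 ≥ cost 69, so the project is built.
The other farmers' values sum to 64.
Cost minus that sum is 69 - 64 = 5.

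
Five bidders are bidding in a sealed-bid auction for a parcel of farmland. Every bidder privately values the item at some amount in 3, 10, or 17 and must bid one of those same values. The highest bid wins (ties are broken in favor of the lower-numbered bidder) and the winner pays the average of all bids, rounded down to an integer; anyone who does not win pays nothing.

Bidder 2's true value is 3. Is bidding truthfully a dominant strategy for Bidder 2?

Yes

Check each profile of the others' bids and compare truth against every alternative bid.
Others bid (3, 10, 10, 10): truth gives 0, best alternative gives -5.
Others bid (3, 3, 10, 10): truth gives 0, best alternative gives -4.
Others bid (3, 10, 3, 10): truth gives 0, best alternative gives -4.
Others bid (3, 10, 10, 3): truth gives 0, best alternative gives -4.
Others bid (3, 3, 3, 10): truth gives 0, best alternative gives -2.
Others bid (3, 3, 10, 3): truth gives 0, best alternative gives -2.
(Remaining 75 profiles checked similarly; truth is weakly best in each.)
In every case the truthful bid is at least as good as any alternative, so it is a dominant strategy.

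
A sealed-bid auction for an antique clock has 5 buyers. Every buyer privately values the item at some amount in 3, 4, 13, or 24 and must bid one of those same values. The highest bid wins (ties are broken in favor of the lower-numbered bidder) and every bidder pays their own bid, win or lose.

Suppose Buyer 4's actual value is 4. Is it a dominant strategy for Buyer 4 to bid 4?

No

Consider the case where Buyer 1 bids 3, Buyer 2 bids 3, Buyer 3 bids 3 and Buyer 5 bids 13.
Truthful bid 4: loses but pays 4, utility -4.
Bid 3 instead: loses but pays 3, utility -3.
Since -3 > -4, bidding 3 is strictly better here, so truthful bidding is not dominant.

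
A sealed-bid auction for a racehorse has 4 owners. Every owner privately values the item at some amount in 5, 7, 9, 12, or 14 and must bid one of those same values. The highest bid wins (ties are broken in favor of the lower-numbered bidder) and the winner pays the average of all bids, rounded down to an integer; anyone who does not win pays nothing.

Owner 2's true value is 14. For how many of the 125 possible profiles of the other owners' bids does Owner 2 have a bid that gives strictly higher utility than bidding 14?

Others bid (5, 5, 5): truth gives 7; bid 7 gives 9 > 7. Violating.
Others bid (5, 5, 7): truth gives 7; bid 7 gives 8 > 7. Violating.
Others bid (5, 5, 9): truth gives 6; bid 9 gives 7 > 6. Violating.
Others bid (5, 5, 12): truth gives 5; bid 12 gives 6 > 5. Violating.
Others bid (5, 5, 14): truth gives 5; no alternative beats it.
Others bid (5, 7, 12): truth gives 5; no alternative beats it.
(Checking all 125 profiles: 34 have a profitable deviation, 91 do not.)

34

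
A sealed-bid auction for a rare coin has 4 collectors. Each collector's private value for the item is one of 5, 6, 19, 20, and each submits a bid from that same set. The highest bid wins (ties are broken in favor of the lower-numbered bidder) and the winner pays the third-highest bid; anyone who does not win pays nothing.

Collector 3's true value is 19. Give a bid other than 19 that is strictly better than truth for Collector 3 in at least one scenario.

Suppose Collector 1 bids 5, Collector 2 bids 5 and Collector 4 bids 20.
Bid 19: loses, pays 0, utility 0.
Bid 20: wins, pays 5, utility 19 - 5 = 14.
So bidding 20 beats truth here (14 > 0).

20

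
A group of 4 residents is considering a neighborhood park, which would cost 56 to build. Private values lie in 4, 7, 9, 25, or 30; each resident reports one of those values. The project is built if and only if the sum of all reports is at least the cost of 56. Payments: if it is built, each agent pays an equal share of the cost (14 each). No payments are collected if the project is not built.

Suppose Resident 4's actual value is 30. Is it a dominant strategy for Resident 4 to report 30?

Yes

Check each profile of the others' reports and compare truth against every alternative report.
Others report (9, 9, 9): truth gives 16, best alternative gives 0.
Others report (4, 4, 25): truth gives 16, best alternative gives 16.
Others report (4, 4, 30): truth gives 16, best alternative gives 16.
Others report (4, 7, 25): truth gives 16, best alternative gives 16.
Others report (4, 7, 30): truth gives 16, best alternative gives 16.
Others report (4, 9, 25): truth gives 16, best alternative gives 16.
(Remaining 119 profiles checked similarly; truth is weakly best in each.)
In every case the truthful report is at least as good as any alternative, so it is a dominant strategy.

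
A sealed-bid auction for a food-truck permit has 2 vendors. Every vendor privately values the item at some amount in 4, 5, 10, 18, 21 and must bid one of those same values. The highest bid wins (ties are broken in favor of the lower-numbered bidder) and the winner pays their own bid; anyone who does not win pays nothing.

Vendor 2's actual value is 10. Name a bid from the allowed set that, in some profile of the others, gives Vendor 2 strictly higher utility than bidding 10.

5

Suppose Vendor 1 bids 4.
Bid 10: wins, pays 10, utility 10 - 10 = 0.
Bid 5: wins, pays 5, utility 10 - 5 = 5.
So bidding 5 beats truth here (5 > 0).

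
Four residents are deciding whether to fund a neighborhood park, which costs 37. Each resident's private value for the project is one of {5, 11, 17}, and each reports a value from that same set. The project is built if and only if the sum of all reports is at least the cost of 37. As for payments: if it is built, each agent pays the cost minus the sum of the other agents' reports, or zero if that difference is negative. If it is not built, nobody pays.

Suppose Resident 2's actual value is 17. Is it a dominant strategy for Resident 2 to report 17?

Yes

Check each profile of the others' reports and compare truth against every alternative report.
Others report (5, 5, 11): truth gives 1, best alternative gives 0.
Others report (5, 11, 5): truth gives 1, best alternative gives 0.
Others report (11, 5, 5): truth gives 1, best alternative gives 0.
Others report (5, 17, 17): truth gives 17, best alternative gives 17.
Others report (11, 11, 17): truth gives 17, best alternative gives 17.
Others report (11, 17, 11): truth gives 17, best alternative gives 17.
(Remaining 21 profiles checked similarly; truth is weakly best in each.)
In every case the truthful report is at least as good as any alternative, so it is a dominant strategy.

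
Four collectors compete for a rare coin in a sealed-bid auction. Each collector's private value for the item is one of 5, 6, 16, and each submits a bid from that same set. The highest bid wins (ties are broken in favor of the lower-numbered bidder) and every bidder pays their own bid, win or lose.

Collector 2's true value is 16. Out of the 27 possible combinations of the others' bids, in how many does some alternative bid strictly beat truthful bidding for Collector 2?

13

Others bid (5, 5, 5): truth gives 0; bid 6 gives 10 > 0. Violating.
Others bid (5, 5, 6): truth gives 0; bid 6 gives 10 > 0. Violating.
Others bid (5, 6, 5): truth gives 0; bid 6 gives 10 > 0. Violating.
Others bid (5, 6, 6): truth gives 0; bid 6 gives 10 > 0. Violating.
Others bid (5, 5, 16): truth gives 0; no alternative beats it.
Others bid (5, 6, 16): truth gives 0; no alternative beats it.
(Checking all 27 profiles: 13 have a profitable deviation, 14 do not.)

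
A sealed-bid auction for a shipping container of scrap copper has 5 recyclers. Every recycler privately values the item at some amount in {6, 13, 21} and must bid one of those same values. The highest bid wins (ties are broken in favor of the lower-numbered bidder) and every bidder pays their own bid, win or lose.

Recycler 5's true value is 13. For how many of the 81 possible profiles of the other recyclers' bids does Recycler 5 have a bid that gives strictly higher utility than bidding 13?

80

Others bid (6, 6, 6, 13): truth gives -13; bid 6 gives -6 > -13. Violating.
Others bid (6, 6, 6, 21): truth gives -13; bid 6 gives -6 > -13. Violating.
Others bid (6, 6, 13, 6): truth gives -13; bid 6 gives -6 > -13. Violating.
Others bid (6, 6, 13, 13): truth gives -13; bid 6 gives -6 > -13. Violating.
Others bid (6, 6, 6, 6): truth gives 0; no alternative beats it.
(Checking all 81 profiles: 80 have a profitable deviation, 1 does not.)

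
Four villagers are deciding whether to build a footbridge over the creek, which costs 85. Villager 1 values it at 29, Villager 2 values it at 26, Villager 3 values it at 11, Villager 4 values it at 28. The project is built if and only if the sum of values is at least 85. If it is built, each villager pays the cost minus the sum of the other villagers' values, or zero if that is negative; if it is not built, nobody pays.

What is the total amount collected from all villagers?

Total value 94 ≥ cost 85, so it is built.
Villager 1: others sum to 65; max(0, 85 - 65) = 20.
Villager 2: others sum to 68; max(0, 85 - 68) = 17.
Villager 3: others sum to 83; max(0, 85 - 83) = 2.
Villager 4: others sum to 66; max(0, 85 - 66) = 19.
Total collected = 20 + 17 + 2 + 19 = 58.

58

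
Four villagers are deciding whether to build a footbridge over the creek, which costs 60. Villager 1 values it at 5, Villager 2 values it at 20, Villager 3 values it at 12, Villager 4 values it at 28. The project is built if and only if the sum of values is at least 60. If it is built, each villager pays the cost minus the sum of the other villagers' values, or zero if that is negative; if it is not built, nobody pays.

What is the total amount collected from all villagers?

Total value 65 ≥ cost 60, so it is built.
Villager 1: others sum to 60; max(0, 60 - 60) = 0.
Villager 2: others sum to 45; max(0, 60 - 45) = 15.
Villager 3: others sum to 53; max(0, 60 - 53) = 7.
Villager 4: others sum to 37; max(0, 60 - 37) = 23.
Total collected = 0 + 15 + 7 + 23 = 45.

45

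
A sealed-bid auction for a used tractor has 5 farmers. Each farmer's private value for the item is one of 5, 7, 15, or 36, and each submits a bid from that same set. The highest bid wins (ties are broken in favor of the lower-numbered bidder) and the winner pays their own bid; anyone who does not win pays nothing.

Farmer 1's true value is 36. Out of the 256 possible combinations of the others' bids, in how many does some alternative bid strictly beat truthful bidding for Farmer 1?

Others bid (5, 5, 5, 5): truth gives 0; bid 5 gives 31 > 0. Violating.
Others bid (5, 5, 5, 7): truth gives 0; bid 7 gives 29 > 0. Violating.
Others bid (5, 5, 5, 15): truth gives 0; bid 15 gives 21 > 0. Violating.
Others bid (5, 5, 7, 5): truth gives 0; bid 7 gives 29 > 0. Violating.
Others bid (5, 5, 5, 36): truth gives 0; no alternative beats it.
Others bid (5, 5, 7, 36): truth gives 0; no alternative beats it.
(Checking all 256 profiles: 81 have a profitable deviation, 175 do not.)

81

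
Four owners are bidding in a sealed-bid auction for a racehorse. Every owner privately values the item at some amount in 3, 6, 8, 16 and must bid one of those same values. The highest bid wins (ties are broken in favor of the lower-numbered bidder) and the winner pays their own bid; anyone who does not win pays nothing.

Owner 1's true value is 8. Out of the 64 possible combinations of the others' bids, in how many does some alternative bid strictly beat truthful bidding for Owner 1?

8

Others bid (3, 3, 3): truth gives 0; bid 3 gives 5 > 0. Violating.
Others bid (3, 3, 6): truth gives 0; bid 6 gives 2 > 0. Violating.
Others bid (3, 6, 3): truth gives 0; bid 6 gives 2 > 0. Violating.
Others bid (3, 6, 6): truth gives 0; bid 6 gives 2 > 0. Violating.
Others bid (3, 3, 8): truth gives 0; no alternative beats it.
Others bid (3, 3, 16): truth gives 0; no alternative beats it.
(Checking all 64 profiles: 8 have a profitable deviation, 56 do not.)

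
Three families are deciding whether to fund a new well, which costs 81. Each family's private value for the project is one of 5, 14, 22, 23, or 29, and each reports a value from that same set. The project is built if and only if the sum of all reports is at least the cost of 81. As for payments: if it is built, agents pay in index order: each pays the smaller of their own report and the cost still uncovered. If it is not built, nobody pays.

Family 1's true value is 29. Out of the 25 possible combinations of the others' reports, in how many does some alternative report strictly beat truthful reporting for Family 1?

Others report (29, 29): truth gives 0; report 23 gives 6 > 0. Violating.
Others report (5, 5): truth gives 0; no alternative beats it.
Others report (5, 14): truth gives 0; no alternative beats it.
(Checking all 25 profiles: 1 has a profitable deviation, 24 do not.)

1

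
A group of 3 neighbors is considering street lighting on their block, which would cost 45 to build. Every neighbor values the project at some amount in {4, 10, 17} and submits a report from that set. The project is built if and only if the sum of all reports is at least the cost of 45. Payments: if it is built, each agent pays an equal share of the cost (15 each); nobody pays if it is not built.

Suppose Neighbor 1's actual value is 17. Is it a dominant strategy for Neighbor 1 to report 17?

Check each profile of the others' reports and compare truth against every alternative report.
Others report (17, 17): truth gives 2, best alternative gives 0.
Others report (4, 4): truth gives 0, best alternative gives 0.
Others report (4, 10): truth gives 0, best alternative gives 0.
Others report (4, 17): truth gives 0, best alternative gives 0.
Others report (10, 4): truth gives 0, best alternative gives 0.
Others report (10, 10): truth gives 0, best alternative gives 0.
(Remaining 3 profiles checked similarly; truth is weakly best in each.)
In every case the truthful report is at least as good as any alternative, so it is a dominant strategy.

Yes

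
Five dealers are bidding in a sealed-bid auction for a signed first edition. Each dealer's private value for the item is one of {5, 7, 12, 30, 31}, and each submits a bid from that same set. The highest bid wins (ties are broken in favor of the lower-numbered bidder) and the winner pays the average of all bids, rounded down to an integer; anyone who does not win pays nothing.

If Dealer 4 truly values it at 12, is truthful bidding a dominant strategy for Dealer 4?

No

Consider the case where Dealer 1 bids 5, Dealer 2 bids 5, Dealer 3 bids 5 and Dealer 5 bids 5.
Truthful bid 12: wins, pays 6, utility 12 - 6 = 6.
Bid 7 instead: wins, pays 5, utility 12 - 5 = 7.
Since 7 > 6, bidding 7 is strictly better here, so truthful bidding is not dominant.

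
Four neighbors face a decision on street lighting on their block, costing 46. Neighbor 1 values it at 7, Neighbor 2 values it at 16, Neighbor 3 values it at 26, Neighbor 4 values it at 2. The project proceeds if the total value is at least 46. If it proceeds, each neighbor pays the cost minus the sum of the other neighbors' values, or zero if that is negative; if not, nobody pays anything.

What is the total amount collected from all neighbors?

Total value 51 ≥ cost 46, so it is built.
Neighbor 1: others sum to 44; max(0, 46 - 44) = 2.
Neighbor 2: others sum to 35; max(0, 46 - 35) = 11.
Neighbor 3: others sum to 25; max(0, 46 - 25) = 21.
Neighbor 4: others sum to 49; max(0, 46 - 49) = 0.
Total collected = 2 + 11 + 21 + 0 = 34.

34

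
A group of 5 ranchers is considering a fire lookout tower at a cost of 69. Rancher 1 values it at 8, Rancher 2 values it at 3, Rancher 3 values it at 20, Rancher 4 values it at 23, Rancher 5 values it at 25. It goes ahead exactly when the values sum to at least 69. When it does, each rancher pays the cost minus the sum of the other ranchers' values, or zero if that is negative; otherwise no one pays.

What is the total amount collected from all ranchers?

Total value 79 ≥ cost 69, so it is built.
Rancher 1: others sum to 71; max(0, 69 - 71) = 0.
Rancher 2: others sum to 76; max(0, 69 - 76) = 0.
Rancher 3: others sum to 59; max(0, 69 - 59) = 10.
Rancher 4: others sum to 56; max(0, 69 - 56) = 13.
Rancher 5: others sum to 54; max(0, 69 - 54) = 15.
Total collected = 0 + 0 + 10 + 13 + 15 = 38.

38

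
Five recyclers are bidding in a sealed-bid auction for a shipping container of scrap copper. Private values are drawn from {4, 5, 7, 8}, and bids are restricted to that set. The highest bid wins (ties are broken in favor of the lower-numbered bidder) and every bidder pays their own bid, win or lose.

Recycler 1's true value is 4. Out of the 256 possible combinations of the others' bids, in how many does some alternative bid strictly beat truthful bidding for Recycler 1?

80

Others bid (4, 4, 4, 5): truth gives -4; bid 5 gives -1 > -4. Violating.
Others bid (4, 4, 4, 7): truth gives -4; bid 7 gives -3 > -4. Violating.
Others bid (4, 4, 5, 4): truth gives -4; bid 5 gives -1 > -4. Violating.
Others bid (4, 4, 5, 5): truth gives -4; bid 5 gives -1 > -4. Violating.
Others bid (4, 4, 4, 4): truth gives 0; no alternative beats it.
Others bid (4, 4, 4, 8): truth gives -4; no alternative beats it.
(Checking all 256 profiles: 80 have a profitable deviation, 176 do not.)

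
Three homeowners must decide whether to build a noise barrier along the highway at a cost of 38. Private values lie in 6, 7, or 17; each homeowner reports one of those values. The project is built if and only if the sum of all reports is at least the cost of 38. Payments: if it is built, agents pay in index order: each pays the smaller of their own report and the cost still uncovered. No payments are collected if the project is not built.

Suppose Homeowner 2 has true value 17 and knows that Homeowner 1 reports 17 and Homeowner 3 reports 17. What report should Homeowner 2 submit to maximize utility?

Report 6: project built, pays 6, utility 17 - 6 = 11.
Report 7: project built, pays 7, utility 17 - 7 = 10.
Report 17: project built, pays 17, utility 17 - 17 = 0.
The best choice is 6 with utility 11.

6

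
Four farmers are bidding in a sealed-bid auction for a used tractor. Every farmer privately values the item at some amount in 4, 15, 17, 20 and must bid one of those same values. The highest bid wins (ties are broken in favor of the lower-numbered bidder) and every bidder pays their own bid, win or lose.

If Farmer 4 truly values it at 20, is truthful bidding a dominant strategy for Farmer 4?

No

Consider the case where Farmer 1 bids 4, Farmer 2 bids 4 and Farmer 3 bids 4.
Truthful bid 20: wins, pays 20, utility 20 - 20 = 0.
Bid 15 instead: wins, pays 15, utility 20 - 15 = 5.
Since 5 > 0, bidding 15 is strictly better here, so truthful bidding is not dominant.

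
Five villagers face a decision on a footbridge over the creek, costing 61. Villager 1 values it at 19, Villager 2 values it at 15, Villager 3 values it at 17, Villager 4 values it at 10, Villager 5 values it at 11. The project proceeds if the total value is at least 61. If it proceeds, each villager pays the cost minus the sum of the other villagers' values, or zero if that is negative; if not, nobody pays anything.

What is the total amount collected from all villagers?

Total value 72 ≥ cost 61, so it is built.
Villager 1: others sum to 53; max(0, 61 - 53) = 8.
Villager 2: others sum to 57; max(0, 61 - 57) = 4.
Villager 3: others sum to 55; max(0, 61 - 55) = 6.
Villager 4: others sum to 62; max(0, 61 - 62) = 0.
Villager 5: others sum to 61; max(0, 61 - 61) = 0.
Total collected = 8 + 4 + 6 + 0 + 0 = 18.

18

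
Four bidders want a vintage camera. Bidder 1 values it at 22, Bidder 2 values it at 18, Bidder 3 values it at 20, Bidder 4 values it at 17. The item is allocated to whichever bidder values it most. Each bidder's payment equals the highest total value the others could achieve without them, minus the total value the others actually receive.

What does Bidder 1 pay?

Bidder 1 has the highest value and receives the item.
Without Bidder 1, the item would go to the next-highest value, 20, so the others could achieve 20.
With Bidder 1 present and winning, the others receive nothing, so their total is 0.
Payment = 20 - 0 = 20.

20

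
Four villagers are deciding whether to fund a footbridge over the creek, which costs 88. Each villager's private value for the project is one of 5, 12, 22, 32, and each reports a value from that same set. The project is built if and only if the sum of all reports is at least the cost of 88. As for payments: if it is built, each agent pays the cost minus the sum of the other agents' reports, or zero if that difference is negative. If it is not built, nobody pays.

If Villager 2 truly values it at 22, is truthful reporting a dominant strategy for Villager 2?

Yes

Check each profile of the others' reports and compare truth against every alternative report.
Others report (32, 32, 32): truth gives 22, best alternative gives 22.
Others report (22, 32, 32): truth gives 20, best alternative gives 20.
Others report (32, 22, 32): truth gives 20, best alternative gives 20.
Others report (32, 32, 22): truth gives 20, best alternative gives 20.
Others report (12, 32, 32): truth gives 10, best alternative gives 10.
Others report (22, 22, 32): truth gives 10, best alternative gives 10.
(Remaining 58 profiles checked similarly; truth is weakly best in each.)
In every case the truthful report is at least as good as any alternative, so it is a dominant strategy.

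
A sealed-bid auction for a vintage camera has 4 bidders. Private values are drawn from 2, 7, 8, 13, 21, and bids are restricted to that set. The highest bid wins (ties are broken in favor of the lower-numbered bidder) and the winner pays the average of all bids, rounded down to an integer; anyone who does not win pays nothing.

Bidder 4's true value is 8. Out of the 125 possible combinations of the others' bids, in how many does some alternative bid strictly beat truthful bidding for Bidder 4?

Others bid (2, 2, 8): truth gives 0; bid 13 gives 2 > 0. Violating.
Others bid (2, 7, 8): truth gives 0; bid 13 gives 1 > 0. Violating.
Others bid (2, 8, 2): truth gives 0; bid 13 gives 2 > 0. Violating.
Others bid (2, 8, 7): truth gives 0; bid 13 gives 1 > 0. Violating.
Others bid (2, 2, 2): truth gives 5; no alternative beats it.
Others bid (2, 2, 7): truth gives 4; no alternative beats it.
(Checking all 125 profiles: 12 have a profitable deviation, 113 do not.)

12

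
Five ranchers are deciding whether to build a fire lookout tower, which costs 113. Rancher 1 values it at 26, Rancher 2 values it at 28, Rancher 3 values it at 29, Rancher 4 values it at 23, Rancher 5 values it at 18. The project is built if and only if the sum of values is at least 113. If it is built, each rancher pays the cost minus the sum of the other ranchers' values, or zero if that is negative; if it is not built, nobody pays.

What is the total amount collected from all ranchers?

Total value 124 ≥ cost 113, so it is built.
Rancher 1: others sum to 98; max(0, 113 - 98) = 15.
Rancher 2: others sum to 96; max(0, 113 - 96) = 17.
Rancher 3: others sum to 95; max(0, 113 - 95) = 18.
Rancher 4: others sum to 101; max(0, 113 - 101) = 12.
Rancher 5: others sum to 106; max(0, 113 - 106) = 7.
Total collected = 15 + 17 + 18 + 12 + 7 = 69.

69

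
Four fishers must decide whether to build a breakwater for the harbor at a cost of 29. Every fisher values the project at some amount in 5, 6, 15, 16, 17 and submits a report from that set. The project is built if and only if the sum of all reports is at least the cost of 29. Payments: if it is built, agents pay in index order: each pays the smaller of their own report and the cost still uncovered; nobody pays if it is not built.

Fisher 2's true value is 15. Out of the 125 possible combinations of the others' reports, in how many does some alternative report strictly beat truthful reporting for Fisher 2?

Others report (5, 5, 15): truth gives 0; report 5 gives 10 > 0. Violating.
Others report (5, 5, 16): truth gives 0; report 5 gives 10 > 0. Violating.
Others report (5, 5, 17): truth gives 0; report 5 gives 10 > 0. Violating.
Others report (5, 6, 15): truth gives 0; report 5 gives 10 > 0. Violating.
Others report (5, 5, 5): truth gives 0; no alternative beats it.
Others report (5, 5, 6): truth gives 0; no alternative beats it.
(Checking all 125 profiles: 117 have a profitable deviation, 8 do not.)

117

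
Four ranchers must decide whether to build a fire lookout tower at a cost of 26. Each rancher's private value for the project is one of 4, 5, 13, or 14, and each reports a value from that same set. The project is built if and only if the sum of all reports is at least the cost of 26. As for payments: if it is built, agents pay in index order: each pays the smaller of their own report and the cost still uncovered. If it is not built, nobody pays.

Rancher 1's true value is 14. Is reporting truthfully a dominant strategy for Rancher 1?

No

Consider the case where Rancher 2 reports 4, Rancher 3 reports 4 and Rancher 4 reports 5.
Truthful report 14: project built, pays 14, utility 14 - 14 = 0.
Report 13 instead: project built, pays 13, utility 14 - 13 = 1.
Since 1 > 0, reporting 13 is strictly better here, so truthful reporting is not dominant.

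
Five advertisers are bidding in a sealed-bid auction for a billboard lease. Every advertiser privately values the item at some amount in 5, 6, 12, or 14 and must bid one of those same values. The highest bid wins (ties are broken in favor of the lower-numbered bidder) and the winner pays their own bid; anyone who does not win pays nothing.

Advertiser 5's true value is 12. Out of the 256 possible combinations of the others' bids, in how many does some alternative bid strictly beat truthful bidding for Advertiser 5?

1

Others bid (5, 5, 5, 5): truth gives 0; bid 6 gives 6 > 0. Violating.
Others bid (5, 5, 5, 6): truth gives 0; no alternative beats it.
Others bid (5, 5, 5, 12): truth gives 0; no alternative beats it.
(Checking all 256 profiles: 1 has a profitable deviation, 255 do not.)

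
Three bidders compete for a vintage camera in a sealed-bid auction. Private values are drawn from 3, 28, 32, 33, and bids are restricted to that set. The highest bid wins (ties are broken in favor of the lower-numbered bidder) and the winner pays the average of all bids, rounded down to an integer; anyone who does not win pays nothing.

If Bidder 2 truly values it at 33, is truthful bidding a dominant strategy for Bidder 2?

Consider the case where Bidder 1 bids 3 and Bidder 3 bids 3.
Truthful bid 33: wins, pays 13, utility 33 - 13 = 20.
Bid 28 instead: wins, pays 11, utility 33 - 11 = 22.
Since 22 > 20, bidding 28 is strictly better here, so truthful bidding is not dominant.

No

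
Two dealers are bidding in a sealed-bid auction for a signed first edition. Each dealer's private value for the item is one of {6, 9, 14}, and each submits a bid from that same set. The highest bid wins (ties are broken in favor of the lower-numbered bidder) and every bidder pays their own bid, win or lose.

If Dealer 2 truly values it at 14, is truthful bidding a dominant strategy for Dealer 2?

Consider the case where Dealer 1 bids 6.
Truthful bid 14: wins, pays 14, utility 14 - 14 = 0.
Bid 9 instead: wins, pays 9, utility 14 - 9 = 5.
Since 5 > 0, bidding 9 is strictly better here, so truthful bidding is not dominant.

No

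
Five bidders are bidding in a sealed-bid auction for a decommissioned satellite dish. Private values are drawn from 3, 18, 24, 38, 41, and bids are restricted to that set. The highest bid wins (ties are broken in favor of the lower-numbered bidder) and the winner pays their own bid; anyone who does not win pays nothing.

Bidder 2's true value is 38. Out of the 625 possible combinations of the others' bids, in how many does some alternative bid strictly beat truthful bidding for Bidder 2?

Others bid (3, 3, 3, 3): truth gives 0; bid 18 gives 20 > 0. Violating.
Others bid (3, 3, 3, 18): truth gives 0; bid 18 gives 20 > 0. Violating.
Others bid (3, 3, 3, 24): truth gives 0; bid 24 gives 14 > 0. Violating.
Others bid (3, 3, 18, 3): truth gives 0; bid 18 gives 20 > 0. Violating.
Others bid (3, 3, 3, 38): truth gives 0; no alternative beats it.
Others bid (3, 3, 3, 41): truth gives 0; no alternative beats it.
(Checking all 625 profiles: 54 have a profitable deviation, 571 do not.)

54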